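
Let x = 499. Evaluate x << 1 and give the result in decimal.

998

499 = 0111110011
shift left by 1 → 1111100110 = 998
(equivalently, 499 × 2^1 = 499 × 2)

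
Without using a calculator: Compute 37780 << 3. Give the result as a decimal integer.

302240

37780 = 0001001001110010100
shift left by 3 → 1001001110010100000 = 302240
(equivalently, 37780 × 2^3 = 37780 × 8)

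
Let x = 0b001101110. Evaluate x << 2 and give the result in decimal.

440

x = 001101110
shift left by 2 → 110111000 = 440
(equivalently, 110 × 2^2 = 110 × 4)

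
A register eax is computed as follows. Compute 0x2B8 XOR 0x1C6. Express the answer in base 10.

894

0x2B8 = 1010111000
0x1C6 = 0111000110
XOR → 1101111110 = 894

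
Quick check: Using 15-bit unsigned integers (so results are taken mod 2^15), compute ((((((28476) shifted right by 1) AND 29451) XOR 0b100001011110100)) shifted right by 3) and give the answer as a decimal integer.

3647

28476 = 110111100111100
→ shifted right by 1 → 011011110011110 = 14238
29451 = 111001100001011
→ AND → 011001100001010 = 13066
0b100001011110100 = 100001011110100
→ XOR → 111000111111110 = 29182
→ shifted right by 3 → 000111000111111 = 3647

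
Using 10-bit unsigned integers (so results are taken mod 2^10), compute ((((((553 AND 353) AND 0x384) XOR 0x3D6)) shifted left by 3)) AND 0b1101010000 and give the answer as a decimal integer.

553 = 1000101001
353 = 0101100001
→ AND → 0000100001 = 33
0x384 = 1110000100
→ AND → 0000000000 = 0
0x3D6 = 1111010110
→ XOR → 1111010110 = 982
→ shifted left by 3 (mod 2^10) → 1010110000 = 688
0b1101010000 = 1101010000
→ AND → 1000010000 = 528

528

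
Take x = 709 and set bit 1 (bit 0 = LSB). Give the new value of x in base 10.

711

x = 0001011000101
bit 1 is currently 0; set it via x | (1 << 1) = x | 2
→ 0001011000111 = 711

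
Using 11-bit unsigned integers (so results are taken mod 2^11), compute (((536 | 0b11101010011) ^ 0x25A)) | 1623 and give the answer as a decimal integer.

536 = 01000011000
0b11101010011 = 11101010011
→ | → 11101011011 = 1883
0x25A = 01001011010
→ ^ → 10100000001 = 1281
1623 = 11001010111
→ | → 11101010111 = 1879

1879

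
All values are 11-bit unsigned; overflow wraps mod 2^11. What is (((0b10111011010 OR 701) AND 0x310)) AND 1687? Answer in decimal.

0b10111011010 = 10111011010
701 = 01010111101
→ OR → 11111111111 = 2047
0x310 = 01100010000
→ AND → 01100010000 = 784
1687 = 11010010111
→ AND → 01000010000 = 528

528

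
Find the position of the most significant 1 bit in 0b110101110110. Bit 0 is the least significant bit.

11

0b110101110110 = 110101110110
The topmost 1 is at position 11 (since 2^11 = 2048 ≤ 3446 < 4096).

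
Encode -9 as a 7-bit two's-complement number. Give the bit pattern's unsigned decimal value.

9 in 7 bits: 0001001
Invert: 1110110
Add 1:  1110111 = 119
(Check: 2^7 - 9 = 128 - 9 = 119.)

119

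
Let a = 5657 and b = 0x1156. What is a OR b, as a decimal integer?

5657 = 1011000011001
0x1156 = 1000101010110
 OR → 1011101011111 = 5983

5983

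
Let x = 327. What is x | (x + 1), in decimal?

335

x = 101000111 = 327
x + 1 = 101001000
OR    = 101001111 = 335
(x | (x + 1) sets the lowest cleared bit.)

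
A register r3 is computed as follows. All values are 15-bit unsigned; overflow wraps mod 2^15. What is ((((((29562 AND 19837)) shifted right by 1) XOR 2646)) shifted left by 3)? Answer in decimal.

29562 = 111001101111010
19837 = 100110101111101
→ AND → 100000101111000 = 16760
→ shifted right by 1 → 010000010111100 = 8380
2646 = 000101001010110
→ XOR → 010101011101010 = 10986
→ shifted left by 3 (mod 2^15) → 101011101010000 = 22352

22352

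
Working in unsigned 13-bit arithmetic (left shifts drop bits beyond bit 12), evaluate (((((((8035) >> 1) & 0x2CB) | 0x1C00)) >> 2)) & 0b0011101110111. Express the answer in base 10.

1824

8035 = 1111101100011
→ >> 1 → 0111110110001 = 4017
0x2CB = 0001011001011
→ & → 0001010000001 = 641
0x1C00 = 1110000000000
→ | → 1111010000001 = 7809
→ >> 2 → 0011110100000 = 1952
0b0011101110111 = 0011101110111
→ & → 0011100100000 = 1824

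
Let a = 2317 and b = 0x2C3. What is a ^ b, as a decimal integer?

2317 = 100100001101
0x2C3 = 001011000011
XOR → 101111001110 = 3022

3022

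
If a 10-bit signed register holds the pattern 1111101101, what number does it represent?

pattern = 1111101101 (MSB is 1 ⇒ negative)
Invert: 0000010010, add 1 → 0000010011 = 19, so the value is -19.
(Equivalently: 1005 - 2^10 = 1005 - 1024 = -19.)

-19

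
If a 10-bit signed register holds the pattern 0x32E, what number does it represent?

pattern = 1100101110 (MSB is 1 ⇒ negative)
Invert: 0011010001, add 1 → 0011010010 = 210, so the value is -210.
(Equivalently: 814 - 2^10 = 814 - 1024 = -210.)

-210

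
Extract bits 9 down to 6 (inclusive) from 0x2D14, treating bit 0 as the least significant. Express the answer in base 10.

v = 010110100010100
Shift right by 6: 010110100
Mask low 4 bits: 0100 = 4

4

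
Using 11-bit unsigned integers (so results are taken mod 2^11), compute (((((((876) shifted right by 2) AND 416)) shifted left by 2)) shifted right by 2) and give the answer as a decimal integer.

128

876 = 01101101100
→ shifted right by 2 → 00011011011 = 219
416 = 00110100000
→ AND → 00010000000 = 128
→ shifted left by 2 (mod 2^11) → 01000000000 = 512
→ shifted right by 2 → 00010000000 = 128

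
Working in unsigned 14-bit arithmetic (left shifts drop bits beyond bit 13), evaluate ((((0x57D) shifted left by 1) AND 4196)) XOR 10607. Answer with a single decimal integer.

10511

0x57D = 00010101111101
→ shifted left by 1 (mod 2^14) → 00101011111010 = 2810
4196 = 01000001100100
→ AND → 00000001100000 = 96
10607 = 10100101101111
→ XOR → 10100100001111 = 10511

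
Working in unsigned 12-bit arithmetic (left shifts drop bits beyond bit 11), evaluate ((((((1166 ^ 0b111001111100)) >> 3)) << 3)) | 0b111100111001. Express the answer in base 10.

1166 = 010010001110
0b111001111100 = 111001111100
→ ^ → 101011110010 = 2802
→ >> 3 → 000101011110 = 350
→ << 3 (mod 2^12) → 101011110000 = 2800
0b111100111001 = 111100111001
→ | → 111111111001 = 4089

4089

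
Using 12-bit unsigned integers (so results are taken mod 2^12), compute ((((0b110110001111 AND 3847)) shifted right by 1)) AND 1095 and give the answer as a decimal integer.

0b110110001111 = 110110001111
3847 = 111100000111
→ AND → 110100000111 = 3335
→ shifted right by 1 → 011010000011 = 1667
1095 = 010001000111
→ AND → 010000000011 = 1027

1027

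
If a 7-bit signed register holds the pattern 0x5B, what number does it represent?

-37

pattern = 1011011 (MSB is 1 ⇒ negative)
Invert: 0100100, add 1 → 0100101 = 37, so the value is -37.
(Equivalently: 91 - 2^7 = 91 - 128 = -37.)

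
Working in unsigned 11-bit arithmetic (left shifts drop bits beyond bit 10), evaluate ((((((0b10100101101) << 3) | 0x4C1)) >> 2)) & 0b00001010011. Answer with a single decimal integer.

0b10100101101 = 10100101101
→ << 3 (mod 2^11) → 00101101000 = 360
0x4C1 = 10011000001
→ | → 10111101001 = 1513
→ >> 2 → 00101111010 = 378
0b00001010011 = 00001010011
→ & → 00001010010 = 82

82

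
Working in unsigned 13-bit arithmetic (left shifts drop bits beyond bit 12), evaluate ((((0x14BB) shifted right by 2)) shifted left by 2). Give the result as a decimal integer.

0x14BB = 1010010111011
→ shifted right by 2 → 0010100101110 = 1326
→ shifted left by 2 (mod 2^13) → 1010010111000 = 5304

5304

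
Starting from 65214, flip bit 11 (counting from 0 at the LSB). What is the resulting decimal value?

63166

x = 1111111010111110
bit 11 is currently 1; toggle it via x ^ (1 << 11) = x ^ 2048
→ 1111011010111110 = 63166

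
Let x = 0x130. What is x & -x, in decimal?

16

x = 100110000 = 304
-x (two's complement) = …011010000
AND   = 000010000 = 16
(x & -x isolates the lowest set bit of x.)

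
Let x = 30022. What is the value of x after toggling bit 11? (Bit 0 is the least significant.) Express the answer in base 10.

32070

x = 111010101000110
bit 11 is currently 0; toggle it via x ^ (1 << 11) = x ^ 2048
→ 111110101000110 = 32070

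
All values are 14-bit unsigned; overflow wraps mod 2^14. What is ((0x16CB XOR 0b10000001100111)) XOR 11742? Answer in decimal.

7026

0x16CB = 01011011001011
0b10000001100111 = 10000001100111
→ XOR → 11011010101100 = 13996
11742 = 10110111011110
→ XOR → 01101101110010 = 7026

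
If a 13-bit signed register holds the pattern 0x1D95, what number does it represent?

-619

pattern = 1110110010101 (MSB is 1 ⇒ negative)
Invert: 0001001101010, add 1 → 0001001101011 = 619, so the value is -619.
(Equivalently: 7573 - 2^13 = 7573 - 8192 = -619.)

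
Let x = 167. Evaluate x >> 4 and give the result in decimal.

10

167 = 10100111
shift right by 4 → 00001010 = 10
(equivalently, floor(167 / 16))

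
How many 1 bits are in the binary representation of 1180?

1180 = 10010011100
Count the 1s: 1 + 1 + 1 + 1 + 1 = 5

5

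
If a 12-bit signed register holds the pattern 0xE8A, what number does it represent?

-374

pattern = 111010001010 (MSB is 1 ⇒ negative)
Invert: 000101110101, add 1 → 000101110110 = 374, so the value is -374.
(Equivalently: 3722 - 2^12 = 3722 - 4096 = -374.)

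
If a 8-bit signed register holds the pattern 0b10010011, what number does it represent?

pattern = 10010011 (MSB is 1 ⇒ negative)
Invert: 01101100, add 1 → 01101101 = 109, so the value is -109.
(Equivalently: 147 - 2^8 = 147 - 256 = -109.)

-109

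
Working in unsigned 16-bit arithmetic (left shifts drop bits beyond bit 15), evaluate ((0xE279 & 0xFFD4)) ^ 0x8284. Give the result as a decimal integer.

24788

0xE279 = 1110001001111001
0xFFD4 = 1111111111010100
→ & → 1110001001010000 = 57936
0x8284 = 1000001010000100
→ ^ → 0110000011010100 = 24788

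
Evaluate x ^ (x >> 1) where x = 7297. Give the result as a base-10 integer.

x = 1110010000001 = 7297
x>>1 = 0111001000000
XOR  = 1001011000001 = 4801
(x ^ (x >> 1) gives the standard binary-reflected Gray code of x.)

4801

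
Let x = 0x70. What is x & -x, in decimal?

x = 1110000 = 112
-x (two's complement) = …0010000
AND   = 0010000 = 16
(x & -x isolates the lowest set bit of x.)

16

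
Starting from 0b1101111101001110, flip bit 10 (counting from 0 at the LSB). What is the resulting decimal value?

56142

x = 1101111101001110
bit 10 is currently 1; toggle it via x ^ (1 << 10) = x ^ 1024
→ 1101101101001110 = 56142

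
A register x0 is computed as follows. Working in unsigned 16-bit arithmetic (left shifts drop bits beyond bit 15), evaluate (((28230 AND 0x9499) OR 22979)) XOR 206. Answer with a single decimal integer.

28230 = 0110111001000110
0x9499 = 1001010010011001
→ AND → 0000010000000000 = 1024
22979 = 0101100111000011
→ OR → 0101110111000011 = 24003
206 = 0000000011001110
→ XOR → 0101110100001101 = 23821

23821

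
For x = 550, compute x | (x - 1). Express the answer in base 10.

x = 1000100110 = 550
x - 1 = 1000100101
OR    = 1000100111 = 551
(x | (x - 1) sets all bits below the lowest set bit.)

551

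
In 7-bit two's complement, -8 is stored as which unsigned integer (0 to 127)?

8 in 7 bits: 0001000
Invert: 1110111
Add 1:  1111000 = 120
(Check: 2^7 - 8 = 128 - 8 = 120.)

120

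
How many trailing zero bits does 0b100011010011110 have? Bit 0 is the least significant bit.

0b100011010011110 = 100011010011110
Trailing zeros: 1, so the lowest set bit is bit 1 (value 2).

1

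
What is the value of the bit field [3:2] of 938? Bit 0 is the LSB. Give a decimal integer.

v = 01110101010
Shift right by 2: 011101010
Mask low 2 bits: 10 = 2

2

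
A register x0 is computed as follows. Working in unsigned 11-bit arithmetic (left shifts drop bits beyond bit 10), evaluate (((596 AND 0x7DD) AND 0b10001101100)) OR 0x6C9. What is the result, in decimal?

596 = 01001010100
0x7DD = 11111011101
→ AND → 01001010100 = 596
0b10001101100 = 10001101100
→ AND → 00001000100 = 68
0x6C9 = 11011001001
→ OR → 11011001101 = 1741

1741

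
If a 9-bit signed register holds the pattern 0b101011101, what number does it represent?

pattern = 101011101 (MSB is 1 ⇒ negative)
Invert: 010100010, add 1 → 010100011 = 163, so the value is -163.
(Equivalently: 349 - 2^9 = 349 - 512 = -163.)

-163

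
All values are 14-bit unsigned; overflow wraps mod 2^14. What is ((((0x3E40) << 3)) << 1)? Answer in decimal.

0x3E40 = 11111001000000
→ << 3 (mod 2^14) → 11001000000000 = 12800
→ << 1 (mod 2^14) → 10010000000000 = 9216

9216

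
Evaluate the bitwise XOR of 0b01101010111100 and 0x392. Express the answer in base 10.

a = 1101010111100
0x392 = 0001110010010
XOR → 1100100101110 = 6446

6446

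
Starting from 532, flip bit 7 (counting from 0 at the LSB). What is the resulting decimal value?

660

x = 1000010100
bit 7 is currently 0; toggle it via x ^ (1 << 7) = x ^ 128
→ 1010010100 = 660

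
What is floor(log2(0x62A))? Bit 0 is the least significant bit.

0x62A = 11000101010
The topmost 1 is at position 10 (since 2^10 = 1024 ≤ 1578 < 2048).

10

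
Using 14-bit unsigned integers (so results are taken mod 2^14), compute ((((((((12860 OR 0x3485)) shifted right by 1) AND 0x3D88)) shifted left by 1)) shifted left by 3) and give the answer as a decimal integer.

12860 = 11001000111100
0x3485 = 11010010000101
→ OR → 11011010111101 = 14013
→ shifted right by 1 → 01101101011110 = 7006
0x3D88 = 11110110001000
→ AND → 01100100001000 = 6408
→ shifted left by 1 (mod 2^14) → 11001000010000 = 12816
→ shifted left by 3 (mod 2^14) → 01000010000000 = 4224

4224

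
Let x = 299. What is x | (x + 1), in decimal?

303

x = 100101011 = 299
x + 1 = 100101100
OR    = 100101111 = 303
(x | (x + 1) sets the lowest cleared bit.)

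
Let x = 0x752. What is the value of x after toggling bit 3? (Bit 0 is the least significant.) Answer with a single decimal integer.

1882

x = 11101010010
bit 3 is currently 0; toggle it via x ^ (1 << 3) = x ^ 8
→ 11101011010 = 1882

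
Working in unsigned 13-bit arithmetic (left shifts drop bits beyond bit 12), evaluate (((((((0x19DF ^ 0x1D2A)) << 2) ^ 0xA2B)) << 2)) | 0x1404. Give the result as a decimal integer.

6140

0x19DF = 1100111011111
0x1D2A = 1110100101010
→ ^ → 0010011110101 = 1269
→ << 2 (mod 2^13) → 1001111010100 = 5076
0xA2B = 0101000101011
→ ^ → 1100111111111 = 6655
→ << 2 (mod 2^13) → 0011111111100 = 2044
0x1404 = 1010000000100
→ | → 1011111111100 = 6140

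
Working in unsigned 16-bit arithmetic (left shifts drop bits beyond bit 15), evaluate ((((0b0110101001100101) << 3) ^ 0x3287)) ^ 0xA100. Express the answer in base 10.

0b0110101001100101 = 0110101001100101
→ << 3 (mod 2^16) → 0101001100101000 = 21288
0x3287 = 0011001010000111
→ ^ → 0110000110101111 = 25007
0xA100 = 1010000100000000
→ ^ → 1100000010101111 = 49327

49327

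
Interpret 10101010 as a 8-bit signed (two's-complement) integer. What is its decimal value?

-86

pattern = 10101010 (MSB is 1 ⇒ negative)
Invert: 01010101, add 1 → 01010110 = 86, so the value is -86.
(Equivalently: 170 - 2^8 = 170 - 256 = -86.)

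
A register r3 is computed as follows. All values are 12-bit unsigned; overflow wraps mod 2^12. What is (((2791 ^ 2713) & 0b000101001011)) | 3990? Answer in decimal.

4062

2791 = 101011100111
2713 = 101010011001
→ ^ → 000001111110 = 126
0b000101001011 = 000101001011
→ & → 000001001010 = 74
3990 = 111110010110
→ | → 111111011110 = 4062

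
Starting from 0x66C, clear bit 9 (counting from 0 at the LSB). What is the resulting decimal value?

x = 11001101100
bit 9 is currently 1; clear it via x & ~(1 << 9) = x & ~512
→ 10001101100 = 1132

1132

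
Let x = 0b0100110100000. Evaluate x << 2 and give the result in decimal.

9856

x = 00100110100000
shift left by 2 → 10011010000000 = 9856
(equivalently, 2464 × 2^2 = 2464 × 4)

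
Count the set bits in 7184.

4

7184 = 1110000010000
Count the 1s: 1 + 1 + 1 + 1 = 4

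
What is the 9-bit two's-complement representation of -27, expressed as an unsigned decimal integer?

27 in 9 bits: 000011011
Invert: 111100100
Add 1:  111100101 = 485
(Check: 2^9 - 27 = 512 - 27 = 485.)

485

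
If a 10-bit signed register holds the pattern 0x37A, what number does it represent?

-134

pattern = 1101111010 (MSB is 1 ⇒ negative)
Invert: 0010000101, add 1 → 0010000110 = 134, so the value is -134.
(Equivalently: 890 - 2^10 = 890 - 1024 = -134.)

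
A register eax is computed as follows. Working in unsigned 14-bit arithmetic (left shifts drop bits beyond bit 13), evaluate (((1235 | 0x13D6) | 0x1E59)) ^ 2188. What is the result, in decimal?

1235 = 00010011010011
0x13D6 = 01001111010110
→ | → 01011111010111 = 6103
0x1E59 = 01111001011001
→ | → 01111111011111 = 8159
2188 = 00100010001100
→ ^ → 01011101010011 = 5971

5971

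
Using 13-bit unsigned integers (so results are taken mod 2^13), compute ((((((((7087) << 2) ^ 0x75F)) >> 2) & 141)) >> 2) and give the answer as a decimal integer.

2

7087 = 1101110101111
→ << 2 (mod 2^13) → 0111010111100 = 3772
0x75F = 0011101011111
→ ^ → 0100111100011 = 2531
→ >> 2 → 0001001111000 = 632
141 = 0000010001101
→ & → 0000000001000 = 8
→ >> 2 → 0000000000010 = 2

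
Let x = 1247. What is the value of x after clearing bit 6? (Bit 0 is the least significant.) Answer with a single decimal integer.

x = 10011011111
bit 6 is currently 1; clear it via x & ~(1 << 6) = x & ~64
→ 10010011111 = 1183

1183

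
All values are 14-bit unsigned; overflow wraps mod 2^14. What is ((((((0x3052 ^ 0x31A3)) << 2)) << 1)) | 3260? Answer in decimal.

4028

0x3052 = 11000001010010
0x31A3 = 11000110100011
→ ^ → 00000111110001 = 497
→ << 2 (mod 2^14) → 00011111000100 = 1988
→ << 1 (mod 2^14) → 00111110001000 = 3976
3260 = 00110010111100
→ | → 00111110111100 = 4028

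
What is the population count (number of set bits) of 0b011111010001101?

n = 11111010001101
Count the 1s: 1 + 1 + 1 + 1 + 1 + 1 + 1 + 1 + 1 = 9

9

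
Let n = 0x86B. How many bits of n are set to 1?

0x86B = 100001101011
Count the 1s: 1 + 1 + 1 + 1 + 1 + 1 = 6

6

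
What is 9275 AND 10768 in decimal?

8208

9275 = 10010000111011
10768 = 10101000010000
AND → 10000000010000 = 8208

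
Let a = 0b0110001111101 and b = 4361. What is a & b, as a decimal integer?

a = 0110001111101
4361 = 1000100001001
AND → 0000000001001 = 9

9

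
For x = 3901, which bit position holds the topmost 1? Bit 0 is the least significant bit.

11

3901 = 111100111101
The topmost 1 is at position 11 (since 2^11 = 2048 ≤ 3901 < 4096).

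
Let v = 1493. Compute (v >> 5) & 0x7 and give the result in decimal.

6

v = 10111010101
Shift right by 5: 101110
Mask low 3 bits: 110 = 6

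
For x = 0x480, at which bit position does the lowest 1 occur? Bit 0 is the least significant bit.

0x480 = 10010000000
Trailing zeros: 7, so the lowest set bit is bit 7 (value 128).

7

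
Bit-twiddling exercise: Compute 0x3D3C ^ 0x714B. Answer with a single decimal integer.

19575

0x3D3C = 011110100111100
0x714B = 111000101001011
XOR → 100110001110111 = 19575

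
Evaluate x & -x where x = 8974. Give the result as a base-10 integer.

x = 10001100001110 = 8974
-x (two's complement) = …01110011110010
AND   = 00000000000010 = 2
(x & -x isolates the lowest set bit of x.)

2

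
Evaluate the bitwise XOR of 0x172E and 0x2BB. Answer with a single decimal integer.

5525

0x172E = 1011100101110
0x2BB = 0001010111011
XOR → 1010110010101 = 5525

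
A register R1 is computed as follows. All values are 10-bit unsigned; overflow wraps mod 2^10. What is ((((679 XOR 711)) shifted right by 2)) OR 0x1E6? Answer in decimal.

510

679 = 1010100111
711 = 1011000111
→ XOR → 0001100000 = 96
→ shifted right by 2 → 0000011000 = 24
0x1E6 = 0111100110
→ OR → 0111111110 = 510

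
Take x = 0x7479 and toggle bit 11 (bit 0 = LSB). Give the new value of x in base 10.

31865

x = 0111010001111001
bit 11 is currently 0; toggle it via x ^ (1 << 11) = x ^ 2048
→ 0111110001111001 = 31865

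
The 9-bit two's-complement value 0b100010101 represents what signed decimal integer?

-235

pattern = 100010101 (MSB is 1 ⇒ negative)
Invert: 011101010, add 1 → 011101011 = 235, so the value is -235.
(Equivalently: 277 - 2^9 = 277 - 512 = -235.)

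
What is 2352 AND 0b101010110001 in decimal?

2352 = 100100110000
b = 101010110001
AND → 100000110000 = 2096

2096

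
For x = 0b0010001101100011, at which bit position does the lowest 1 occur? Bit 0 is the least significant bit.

0b0010001101100011 = 10001101100011
Trailing zeros: 0, so the lowest set bit is bit 0 (value 1).

0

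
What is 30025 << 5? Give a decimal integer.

30025 = 00000111010101001001
shift left by 5 → 11101010100100100000 = 960800
(equivalently, 30025 × 2^5 = 30025 × 32)

960800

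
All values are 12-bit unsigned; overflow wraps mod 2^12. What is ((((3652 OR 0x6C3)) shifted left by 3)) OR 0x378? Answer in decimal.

1912

3652 = 111001000100
0x6C3 = 011011000011
→ OR → 111011000111 = 3783
→ shifted left by 3 (mod 2^12) → 011000111000 = 1592
0x378 = 001101111000
→ OR → 011101111000 = 1912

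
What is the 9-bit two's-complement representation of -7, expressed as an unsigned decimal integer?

7 in 9 bits: 000000111
Invert: 111111000
Add 1:  111111001 = 505
(Check: 2^9 - 7 = 512 - 7 = 505.)

505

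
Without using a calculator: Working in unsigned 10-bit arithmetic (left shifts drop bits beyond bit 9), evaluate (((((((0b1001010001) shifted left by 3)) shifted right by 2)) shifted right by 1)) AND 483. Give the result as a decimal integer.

65

0b1001010001 = 1001010001
→ shifted left by 3 (mod 2^10) → 1010001000 = 648
→ shifted right by 2 → 0010100010 = 162
→ shifted right by 1 → 0001010001 = 81
483 = 0111100011
→ AND → 0001000001 = 65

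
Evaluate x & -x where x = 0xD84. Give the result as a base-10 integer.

4

x = 110110000100 = 3460
-x (two's complement) = …001001111100
AND   = 000000000100 = 4
(x & -x isolates the lowest set bit of x.)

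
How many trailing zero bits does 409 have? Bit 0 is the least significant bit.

0

409 = 110011001
Trailing zeros: 0, so the lowest set bit is bit 0 (value 1).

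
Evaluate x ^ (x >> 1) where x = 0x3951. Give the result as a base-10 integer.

x = 11100101010001 = 14673
x>>1 = 01110010101000
XOR  = 10010111111001 = 9721
(x ^ (x >> 1) gives the standard binary-reflected Gray code of x.)

9721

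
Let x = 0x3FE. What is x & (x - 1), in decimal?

1020

x = 1111111110 = 1022
x - 1 = 1111111101
AND   = 1111111100 = 1020
(x & (x - 1) clears the lowest set bit of x.)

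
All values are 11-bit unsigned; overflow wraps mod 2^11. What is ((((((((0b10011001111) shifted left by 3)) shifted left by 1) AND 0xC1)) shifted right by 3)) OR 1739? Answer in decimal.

0b10011001111 = 10011001111
→ shifted left by 3 (mod 2^11) → 11001111000 = 1656
→ shifted left by 1 (mod 2^11) → 10011110000 = 1264
0xC1 = 00011000001
→ AND → 00011000000 = 192
→ shifted right by 3 → 00000011000 = 24
1739 = 11011001011
→ OR → 11011011011 = 1755

1755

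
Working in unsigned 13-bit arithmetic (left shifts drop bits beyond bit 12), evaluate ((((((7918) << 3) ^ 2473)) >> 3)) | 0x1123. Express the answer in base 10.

5115

7918 = 1111011101110
→ << 3 (mod 2^13) → 1011101110000 = 6000
2473 = 0100110101001
→ ^ → 1111011011001 = 7897
→ >> 3 → 0001111011011 = 987
0x1123 = 1000100100011
→ | → 1001111111011 = 5115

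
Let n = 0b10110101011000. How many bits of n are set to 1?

n = 10110101011000
Count the 1s: 1 + 1 + 1 + 1 + 1 + 1 + 1 = 7

7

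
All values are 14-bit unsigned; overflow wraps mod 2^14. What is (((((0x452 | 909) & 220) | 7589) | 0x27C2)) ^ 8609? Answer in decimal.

0x452 = 00010001010010
909 = 00001110001101
→ | → 00011111011111 = 2015
220 = 00000011011100
→ & → 00000011011100 = 220
7589 = 01110110100101
→ | → 01110111111101 = 7677
0x27C2 = 10011111000010
→ | → 11111111111111 = 16383
8609 = 10000110100001
→ ^ → 01111001011110 = 7774

7774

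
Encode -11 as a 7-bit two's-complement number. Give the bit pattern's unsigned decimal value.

117

11 in 7 bits: 0001011
Invert: 1110100
Add 1:  1110101 = 117
(Check: 2^7 - 11 = 128 - 11 = 117.)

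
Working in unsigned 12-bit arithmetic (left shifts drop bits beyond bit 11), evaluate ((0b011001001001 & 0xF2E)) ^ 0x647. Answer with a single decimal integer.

0b011001001001 = 011001001001
0xF2E = 111100101110
→ & → 011000001000 = 1544
0x647 = 011001000111
→ ^ → 000001001111 = 79

79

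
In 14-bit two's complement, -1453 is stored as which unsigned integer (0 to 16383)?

14931

1453 in 14 bits: 00010110101101
Invert: 11101001010010
Add 1:  11101001010011 = 14931
(Check: 2^14 - 1453 = 16384 - 1453 = 14931.)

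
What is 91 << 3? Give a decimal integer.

728

91 = 0001011011
shift left by 3 → 1011011000 = 728
(equivalently, 91 × 2^3 = 91 × 8)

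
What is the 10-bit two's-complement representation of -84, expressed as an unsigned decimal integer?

940

84 in 10 bits: 0001010100
Invert: 1110101011
Add 1:  1110101100 = 940
(Check: 2^10 - 84 = 1024 - 84 = 940.)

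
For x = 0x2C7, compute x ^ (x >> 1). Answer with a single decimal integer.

x = 1011000111 = 711
x>>1 = 0101100011
XOR  = 1110100100 = 932
(x ^ (x >> 1) gives the standard binary-reflected Gray code of x.)

932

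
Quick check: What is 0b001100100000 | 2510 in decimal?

3054

a = 001100100000
2510 = 100111001110
 OR → 101111101110 = 3054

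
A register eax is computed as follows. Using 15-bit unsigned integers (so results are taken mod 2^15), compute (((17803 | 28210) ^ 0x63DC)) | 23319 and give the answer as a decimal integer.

24439

17803 = 100010110001011
28210 = 110111000110010
→ | → 110111110111011 = 28603
0x63DC = 110001111011100
→ ^ → 000110001100111 = 3175
23319 = 101101100010111
→ | → 101111101110111 = 24439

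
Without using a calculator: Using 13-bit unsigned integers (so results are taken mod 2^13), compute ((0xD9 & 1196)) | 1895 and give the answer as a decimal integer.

2031

0xD9 = 0000011011001
1196 = 0010010101100
→ & → 0000010001000 = 136
1895 = 0011101100111
→ | → 0011111101111 = 2031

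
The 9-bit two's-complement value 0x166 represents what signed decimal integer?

pattern = 101100110 (MSB is 1 ⇒ negative)
Invert: 010011001, add 1 → 010011010 = 154, so the value is -154.
(Equivalently: 358 - 2^9 = 358 - 512 = -154.)

-154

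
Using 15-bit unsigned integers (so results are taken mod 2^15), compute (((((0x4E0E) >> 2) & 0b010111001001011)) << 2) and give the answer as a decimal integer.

2060

0x4E0E = 100111000001110
→ >> 2 → 001001110000011 = 4995
0b010111001001011 = 010111001001011
→ & → 000001000000011 = 515
→ << 2 (mod 2^15) → 000100000001100 = 2060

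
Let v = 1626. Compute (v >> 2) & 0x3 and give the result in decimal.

v = 011001011010
Shift right by 2: 0110010110
Mask low 2 bits: 10 = 2

2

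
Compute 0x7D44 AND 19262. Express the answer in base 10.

18692

0x7D44 = 111110101000100
19262 = 100101100111110
AND → 100100100000100 = 18692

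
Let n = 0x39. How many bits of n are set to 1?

4

0x39 = 111001
Count the 1s: 1 + 1 + 1 + 1 = 4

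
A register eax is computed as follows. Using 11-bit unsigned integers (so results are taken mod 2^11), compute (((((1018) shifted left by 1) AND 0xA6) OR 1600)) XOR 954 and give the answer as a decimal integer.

1374

1018 = 01111111010
→ shifted left by 1 (mod 2^11) → 11111110100 = 2036
0xA6 = 00010100110
→ AND → 00010100100 = 164
1600 = 11001000000
→ OR → 11011100100 = 1764
954 = 01110111010
→ XOR → 10101011110 = 1374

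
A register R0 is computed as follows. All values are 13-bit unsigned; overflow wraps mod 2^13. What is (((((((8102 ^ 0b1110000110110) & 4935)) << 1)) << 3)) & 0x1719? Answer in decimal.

4096

8102 = 1111110100110
0b1110000110110 = 1110000110110
→ ^ → 0001110010000 = 912
4935 = 1001101000111
→ & → 0001100000000 = 768
→ << 1 (mod 2^13) → 0011000000000 = 1536
→ << 3 (mod 2^13) → 1000000000000 = 4096
0x1719 = 1011100011001
→ & → 1000000000000 = 4096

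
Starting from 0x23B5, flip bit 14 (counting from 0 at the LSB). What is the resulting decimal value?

x = 0010001110110101
bit 14 is currently 0; toggle it via x ^ (1 << 14) = x ^ 16384
→ 0110001110110101 = 25525

25525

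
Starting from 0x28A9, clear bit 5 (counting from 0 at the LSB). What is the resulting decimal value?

10377

x = 10100010101001
bit 5 is currently 1; clear it via x & ~(1 << 5) = x & ~32
→ 10100010001001 = 10377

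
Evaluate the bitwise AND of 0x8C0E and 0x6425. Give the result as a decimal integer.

0x8C0E = 1000110000001110
0x6425 = 0110010000100101
AND → 0000010000000100 = 1028

1028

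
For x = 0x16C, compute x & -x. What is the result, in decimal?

x = 101101100 = 364
-x (two's complement) = …010010100
AND   = 000000100 = 4
(x & -x isolates the lowest set bit of x.)

4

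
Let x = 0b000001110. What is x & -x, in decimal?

2

x = 1110 = 14
-x (two's complement) = …0010
AND   = 0010 = 2
(x & -x isolates the lowest set bit of x.)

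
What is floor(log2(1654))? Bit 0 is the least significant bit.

1654 = 11001110110
The topmost 1 is at position 10 (since 2^10 = 1024 ≤ 1654 < 2048).

10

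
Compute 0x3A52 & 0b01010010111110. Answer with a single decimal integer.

4114

0x3A52 = 11101001010010
b = 01010010111110
AND → 01000000010010 = 4114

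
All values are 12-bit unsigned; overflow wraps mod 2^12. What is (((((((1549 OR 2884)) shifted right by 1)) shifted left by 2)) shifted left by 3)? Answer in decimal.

1216

1549 = 011000001101
2884 = 101101000100
→ OR → 111101001101 = 3917
→ shifted right by 1 → 011110100110 = 1958
→ shifted left by 2 (mod 2^12) → 111010011000 = 3736
→ shifted left by 3 (mod 2^12) → 010011000000 = 1216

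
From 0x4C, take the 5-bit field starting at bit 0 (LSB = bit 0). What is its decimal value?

12

v = 001001100
Shift right by 0: 001001100
Mask low 5 bits: 01100 = 12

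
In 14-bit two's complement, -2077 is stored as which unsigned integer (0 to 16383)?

2077 in 14 bits: 00100000011101
Invert: 11011111100010
Add 1:  11011111100011 = 14307
(Check: 2^14 - 2077 = 16384 - 2077 = 14307.)

14307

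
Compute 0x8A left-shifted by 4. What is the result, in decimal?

2208

0x8A = 000010001010
shift left by 4 → 100010100000 = 2208
(equivalently, 138 × 2^4 = 138 × 16)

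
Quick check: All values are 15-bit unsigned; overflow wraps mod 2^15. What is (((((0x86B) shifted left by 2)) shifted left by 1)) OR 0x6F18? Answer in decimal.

28504

0x86B = 000100001101011
→ shifted left by 2 (mod 2^15) → 010000110101100 = 8620
→ shifted left by 1 (mod 2^15) → 100001101011000 = 17240
0x6F18 = 110111100011000
→ OR → 110111101011000 = 28504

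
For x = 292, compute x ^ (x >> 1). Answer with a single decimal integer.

x = 100100100 = 292
x>>1 = 010010010
XOR  = 110110110 = 438
(x ^ (x >> 1) gives the standard binary-reflected Gray code of x.)

438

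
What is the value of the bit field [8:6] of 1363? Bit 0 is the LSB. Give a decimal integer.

5

v = 10101010011
Shift right by 6: 10101
Mask low 3 bits: 101 = 5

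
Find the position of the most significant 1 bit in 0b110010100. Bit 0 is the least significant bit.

8

0b110010100 = 110010100
The topmost 1 is at position 8 (since 2^8 = 256 ≤ 404 < 512).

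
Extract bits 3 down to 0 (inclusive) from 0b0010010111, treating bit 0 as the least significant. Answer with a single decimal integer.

7

v = 0010010111
Shift right by 0: 0010010111
Mask low 4 bits: 0111 = 7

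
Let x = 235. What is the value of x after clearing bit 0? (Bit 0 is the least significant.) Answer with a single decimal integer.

234

x = 0011101011
bit 0 is currently 1; clear it via x & ~(1 << 0) = x & ~1
→ 0011101010 = 234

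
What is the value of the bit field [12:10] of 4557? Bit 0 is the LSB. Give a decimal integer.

4

v = 1000111001101
Shift right by 10: 100
Mask low 3 bits: 100 = 4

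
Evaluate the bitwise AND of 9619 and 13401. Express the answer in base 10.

9619 = 10010110010011
13401 = 11010001011001
AND → 10010000010001 = 9233

9233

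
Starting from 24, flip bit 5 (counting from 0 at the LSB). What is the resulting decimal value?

56

x = 0000011000
bit 5 is currently 0; toggle it via x ^ (1 << 5) = x ^ 32
→ 0000111000 = 56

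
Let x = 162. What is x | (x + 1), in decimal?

x = 10100010 = 162
x + 1 = 10100011
OR    = 10100011 = 163
(x | (x + 1) sets the lowest cleared bit.)

163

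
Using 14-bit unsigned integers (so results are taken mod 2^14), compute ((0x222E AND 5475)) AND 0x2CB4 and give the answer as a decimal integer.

0x222E = 10001000101110
5475 = 01010101100011
→ AND → 00000000100010 = 34
0x2CB4 = 10110010110100
→ AND → 00000000100000 = 32

32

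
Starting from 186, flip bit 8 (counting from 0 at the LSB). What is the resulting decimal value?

442

x = 010111010
bit 8 is currently 0; toggle it via x ^ (1 << 8) = x ^ 256
→ 110111010 = 442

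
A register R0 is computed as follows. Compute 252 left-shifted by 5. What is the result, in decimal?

252 = 0000011111100
shift left by 5 → 1111110000000 = 8064
(equivalently, 252 × 2^5 = 252 × 32)

8064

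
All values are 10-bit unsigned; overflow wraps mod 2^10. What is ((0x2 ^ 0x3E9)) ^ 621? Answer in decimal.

390

0x2 = 0000000010
0x3E9 = 1111101001
→ ^ → 1111101011 = 1003
621 = 1001101101
→ ^ → 0110000110 = 390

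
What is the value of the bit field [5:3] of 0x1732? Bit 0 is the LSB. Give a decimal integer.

v = 1011100110010
Shift right by 3: 1011100110
Mask low 3 bits: 110 = 6

6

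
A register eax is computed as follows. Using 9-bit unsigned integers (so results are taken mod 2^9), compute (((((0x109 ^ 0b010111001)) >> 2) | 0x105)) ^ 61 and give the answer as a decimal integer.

0x109 = 100001001
0b010111001 = 010111001
→ ^ → 110110000 = 432
→ >> 2 → 001101100 = 108
0x105 = 100000101
→ | → 101101101 = 365
61 = 000111101
→ ^ → 101010000 = 336

336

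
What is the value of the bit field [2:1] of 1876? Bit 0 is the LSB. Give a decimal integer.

v = 11101010100
Shift right by 1: 1110101010
Mask low 2 bits: 10 = 2

2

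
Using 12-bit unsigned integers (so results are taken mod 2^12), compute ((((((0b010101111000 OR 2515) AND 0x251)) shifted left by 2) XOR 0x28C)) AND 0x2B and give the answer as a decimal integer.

8

0b010101111000 = 010101111000
2515 = 100111010011
→ OR → 110111111011 = 3579
0x251 = 001001010001
→ AND → 000001010001 = 81
→ shifted left by 2 (mod 2^12) → 000101000100 = 324
0x28C = 001010001100
→ XOR → 001111001000 = 968
0x2B = 000000101011
→ AND → 000000001000 = 8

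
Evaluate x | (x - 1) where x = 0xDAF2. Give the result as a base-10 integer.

x = 1101101011110010 = 56050
x - 1 = 1101101011110001
OR    = 1101101011110011 = 56051
(x | (x - 1) sets all bits below the lowest set bit.)

56051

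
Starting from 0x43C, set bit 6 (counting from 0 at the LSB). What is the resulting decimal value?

1148

x = 010000111100
bit 6 is currently 0; set it via x | (1 << 6) = x | 64
→ 010001111100 = 1148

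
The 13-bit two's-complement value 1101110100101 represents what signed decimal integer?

pattern = 1101110100101 (MSB is 1 ⇒ negative)
Invert: 0010001011010, add 1 → 0010001011011 = 1115, so the value is -1115.
(Equivalently: 7077 - 2^13 = 7077 - 8192 = -1115.)

-1115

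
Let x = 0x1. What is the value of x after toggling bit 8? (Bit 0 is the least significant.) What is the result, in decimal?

257

x = 000000001
bit 8 is currently 0; toggle it via x ^ (1 << 8) = x ^ 256
→ 100000001 = 257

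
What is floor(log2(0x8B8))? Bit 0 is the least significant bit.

0x8B8 = 100010111000
The topmost 1 is at position 11 (since 2^11 = 2048 ≤ 2232 < 4096).

11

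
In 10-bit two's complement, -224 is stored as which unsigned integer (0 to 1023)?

224 in 10 bits: 0011100000
Invert: 1100011111
Add 1:  1100100000 = 800
(Check: 2^10 - 224 = 1024 - 224 = 800.)

800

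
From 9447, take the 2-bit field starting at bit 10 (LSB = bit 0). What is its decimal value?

1

v = 10010011100111
Shift right by 10: 1001
Mask low 2 bits: 01 = 1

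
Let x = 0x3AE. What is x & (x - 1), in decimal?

940

x = 1110101110 = 942
x - 1 = 1110101101
AND   = 1110101100 = 940
(x & (x - 1) clears the lowest set bit of x.)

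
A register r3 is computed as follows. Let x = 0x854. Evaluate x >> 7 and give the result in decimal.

16

0x854 = 100001010100
shift right by 7 → 000000010000 = 16
(equivalently, floor(2132 / 128))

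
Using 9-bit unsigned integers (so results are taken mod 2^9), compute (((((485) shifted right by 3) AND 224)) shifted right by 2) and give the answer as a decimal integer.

8

485 = 111100101
→ shifted right by 3 → 000111100 = 60
224 = 011100000
→ AND → 000100000 = 32
→ shifted right by 2 → 000001000 = 8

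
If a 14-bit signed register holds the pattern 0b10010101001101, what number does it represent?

pattern = 10010101001101 (MSB is 1 ⇒ negative)
Invert: 01101010110010, add 1 → 01101010110011 = 6835, so the value is -6835.
(Equivalently: 9549 - 2^14 = 9549 - 16384 = -6835.)

-6835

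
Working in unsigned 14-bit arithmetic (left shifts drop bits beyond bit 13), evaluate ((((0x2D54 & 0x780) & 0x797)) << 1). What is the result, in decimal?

2560

0x2D54 = 10110101010100
0x780 = 00011110000000
→ & → 00010100000000 = 1280
0x797 = 00011110010111
→ & → 00010100000000 = 1280
→ << 1 (mod 2^14) → 00101000000000 = 2560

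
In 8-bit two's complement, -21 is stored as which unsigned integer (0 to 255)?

21 in 8 bits: 00010101
Invert: 11101010
Add 1:  11101011 = 235
(Check: 2^8 - 21 = 256 - 21 = 235.)

235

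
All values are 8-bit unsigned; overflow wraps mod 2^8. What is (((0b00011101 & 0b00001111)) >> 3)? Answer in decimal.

1

0b00011101 = 00011101
0b00001111 = 00001111
→ & → 00001101 = 13
→ >> 3 → 00000001 = 1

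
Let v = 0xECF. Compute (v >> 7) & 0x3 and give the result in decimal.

v = 111011001111
Shift right by 7: 11101
Mask low 2 bits: 01 = 1

1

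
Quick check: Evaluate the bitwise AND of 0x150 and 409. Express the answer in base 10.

0x150 = 101010000
409 = 110011001
AND → 100010000 = 272

272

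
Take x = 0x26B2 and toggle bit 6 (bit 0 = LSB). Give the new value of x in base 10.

x = 010011010110010
bit 6 is currently 0; toggle it via x ^ (1 << 6) = x ^ 64
→ 010011011110010 = 9970

9970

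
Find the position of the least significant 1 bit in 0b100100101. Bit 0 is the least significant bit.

0

0b100100101 = 100100101
Trailing zeros: 0, so the lowest set bit is bit 0 (value 1).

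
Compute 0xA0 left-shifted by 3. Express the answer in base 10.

1280

0xA0 = 00010100000
shift left by 3 → 10100000000 = 1280
(equivalently, 160 × 2^3 = 160 × 8)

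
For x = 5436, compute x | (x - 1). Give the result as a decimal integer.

x = 1010100111100 = 5436
x - 1 = 1010100111011
OR    = 1010100111111 = 5439
(x | (x - 1) sets all bits below the lowest set bit.)

5439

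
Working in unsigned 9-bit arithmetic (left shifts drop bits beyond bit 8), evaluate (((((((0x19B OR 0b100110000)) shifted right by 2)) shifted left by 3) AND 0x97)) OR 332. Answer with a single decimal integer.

348

0x19B = 110011011
0b100110000 = 100110000
→ OR → 110111011 = 443
→ shifted right by 2 → 001101110 = 110
→ shifted left by 3 (mod 2^9) → 101110000 = 368
0x97 = 010010111
→ AND → 000010000 = 16
332 = 101001100
→ OR → 101011100 = 348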